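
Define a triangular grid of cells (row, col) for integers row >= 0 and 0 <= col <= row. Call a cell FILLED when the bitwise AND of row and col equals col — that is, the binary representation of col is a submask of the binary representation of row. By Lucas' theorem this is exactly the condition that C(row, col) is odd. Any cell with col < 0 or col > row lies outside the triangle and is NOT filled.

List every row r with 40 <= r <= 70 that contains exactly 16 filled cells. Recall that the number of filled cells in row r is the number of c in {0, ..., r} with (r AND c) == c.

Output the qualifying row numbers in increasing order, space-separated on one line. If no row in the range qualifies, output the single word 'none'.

Answer: 43 45 46 51 53 54 57 58 60

Derivation:
Row r has 2^popcount(r) filled cells, so we need popcount(r) = log2(16) = 4.
Scan r = 40..70 and keep those with exactly 4 one-bits:
r=40=101000 popcount=2 -> skip
r=41=101001 popcount=3 -> skip
r=42=101010 popcount=3 -> skip
r=43=101011 popcount=4 -> KEEP
r=44=101100 popcount=3 -> skip
r=45=101101 popcount=4 -> KEEP
r=46=101110 popcount=4 -> KEEP
r=47=101111 popcount=5 -> skip
r=48=110000 popcount=2 -> skip
r=49=110001 popcount=3 -> skip
r=50=110010 popcount=3 -> skip
r=51=110011 popcount=4 -> KEEP
r=52=110100 popcount=3 -> skip
r=53=110101 popcount=4 -> KEEP
r=54=110110 popcount=4 -> KEEP
r=55=110111 popcount=5 -> skip
r=56=111000 popcount=3 -> skip
r=57=111001 popcount=4 -> KEEP
r=58=111010 popcount=4 -> KEEP
r=59=111011 popcount=5 -> skip
r=60=111100 popcount=4 -> KEEP
r=61=111101 popcount=5 -> skip
r=62=111110 popcount=5 -> skip
r=63=111111 popcount=6 -> skip
r=64=1000000 popcount=1 -> skip
r=65=1000001 popcount=2 -> skip
r=66=1000010 popcount=2 -> skip
r=67=1000011 popcount=3 -> skip
r=68=1000100 popcount=2 -> skip
r=69=1000101 popcount=3 -> skip
r=70=1000110 popcount=3 -> skip
Kept rows: 43 45 46 51 53 54 57 58 60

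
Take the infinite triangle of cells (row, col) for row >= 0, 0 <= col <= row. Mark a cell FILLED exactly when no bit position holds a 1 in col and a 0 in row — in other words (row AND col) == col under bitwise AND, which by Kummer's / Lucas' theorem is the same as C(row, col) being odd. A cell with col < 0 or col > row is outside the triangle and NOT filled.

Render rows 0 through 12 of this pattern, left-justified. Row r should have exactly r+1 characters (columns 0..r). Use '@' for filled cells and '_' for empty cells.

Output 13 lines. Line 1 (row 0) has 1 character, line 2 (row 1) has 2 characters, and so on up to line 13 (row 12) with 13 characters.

r0=0: @
r1=1: @@
r2=10: @_@
r3=11: @@@@
r4=100: @___@
r5=101: @@__@@
r6=110: @_@_@_@
r7=111: @@@@@@@@
r8=1000: @_______@
r9=1001: @@______@@
r10=1010: @_@_____@_@
r11=1011: @@@@____@@@@
r12=1100: @___@___@___@

Answer: @
@@
@_@
@@@@
@___@
@@__@@
@_@_@_@
@@@@@@@@
@_______@
@@______@@
@_@_____@_@
@@@@____@@@@
@___@___@___@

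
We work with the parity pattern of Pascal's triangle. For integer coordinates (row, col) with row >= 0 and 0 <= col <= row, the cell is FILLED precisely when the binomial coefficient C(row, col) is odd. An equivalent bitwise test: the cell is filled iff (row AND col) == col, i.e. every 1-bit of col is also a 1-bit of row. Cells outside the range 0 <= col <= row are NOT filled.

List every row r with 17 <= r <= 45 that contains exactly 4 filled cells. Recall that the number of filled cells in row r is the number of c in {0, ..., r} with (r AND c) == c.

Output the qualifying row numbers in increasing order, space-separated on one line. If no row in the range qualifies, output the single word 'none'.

Row r has 2^popcount(r) filled cells, so we need popcount(r) = log2(4) = 2.
Scan r = 17..45 and keep those with exactly 2 one-bits:
r=17=10001 popcount=2 -> KEEP
r=18=10010 popcount=2 -> KEEP
r=19=10011 popcount=3 -> skip
r=20=10100 popcount=2 -> KEEP
r=21=10101 popcount=3 -> skip
r=22=10110 popcount=3 -> skip
r=23=10111 popcount=4 -> skip
r=24=11000 popcount=2 -> KEEP
r=25=11001 popcount=3 -> skip
r=26=11010 popcount=3 -> skip
r=27=11011 popcount=4 -> skip
r=28=11100 popcount=3 -> skip
r=29=11101 popcount=4 -> skip
r=30=11110 popcount=4 -> skip
r=31=11111 popcount=5 -> skip
r=32=100000 popcount=1 -> skip
r=33=100001 popcount=2 -> KEEP
r=34=100010 popcount=2 -> KEEP
r=35=100011 popcount=3 -> skip
r=36=100100 popcount=2 -> KEEP
r=37=100101 popcount=3 -> skip
r=38=100110 popcount=3 -> skip
r=39=100111 popcount=4 -> skip
r=40=101000 popcount=2 -> KEEP
r=41=101001 popcount=3 -> skip
r=42=101010 popcount=3 -> skip
r=43=101011 popcount=4 -> skip
r=44=101100 popcount=3 -> skip
r=45=101101 popcount=4 -> skip
Kept rows: 17 18 20 24 33 34 36 40

Answer: 17 18 20 24 33 34 36 40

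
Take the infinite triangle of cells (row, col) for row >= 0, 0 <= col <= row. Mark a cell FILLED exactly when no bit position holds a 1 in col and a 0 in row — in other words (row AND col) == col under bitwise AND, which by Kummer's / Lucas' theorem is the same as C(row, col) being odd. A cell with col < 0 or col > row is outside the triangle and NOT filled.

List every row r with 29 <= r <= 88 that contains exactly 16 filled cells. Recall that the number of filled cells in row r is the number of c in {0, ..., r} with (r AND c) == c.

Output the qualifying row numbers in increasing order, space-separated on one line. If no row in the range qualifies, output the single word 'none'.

Row r has 2^popcount(r) filled cells, so we need popcount(r) = log2(16) = 4.
Scan r = 29..88 and keep those with exactly 4 one-bits:
r=29=11101 popcount=4 -> KEEP
r=30=11110 popcount=4 -> KEEP
r=31=11111 popcount=5 -> skip
r=32=100000 popcount=1 -> skip
r=33=100001 popcount=2 -> skip
r=34=100010 popcount=2 -> skip
r=35=100011 popcount=3 -> skip
r=36=100100 popcount=2 -> skip
r=37=100101 popcount=3 -> skip
r=38=100110 popcount=3 -> skip
r=39=100111 popcount=4 -> KEEP
r=40=101000 popcount=2 -> skip
r=41=101001 popcount=3 -> skip
r=42=101010 popcount=3 -> skip
r=43=101011 popcount=4 -> KEEP
r=44=101100 popcount=3 -> skip
r=45=101101 popcount=4 -> KEEP
r=46=101110 popcount=4 -> KEEP
r=47=101111 popcount=5 -> skip
r=48=110000 popcount=2 -> skip
r=49=110001 popcount=3 -> skip
r=50=110010 popcount=3 -> skip
r=51=110011 popcount=4 -> KEEP
r=52=110100 popcount=3 -> skip
r=53=110101 popcount=4 -> KEEP
r=54=110110 popcount=4 -> KEEP
r=55=110111 popcount=5 -> skip
r=56=111000 popcount=3 -> skip
r=57=111001 popcount=4 -> KEEP
r=58=111010 popcount=4 -> KEEP
r=59=111011 popcount=5 -> skip
r=60=111100 popcount=4 -> KEEP
r=61=111101 popcount=5 -> skip
r=62=111110 popcount=5 -> skip
r=63=111111 popcount=6 -> skip
r=64=1000000 popcount=1 -> skip
r=65=1000001 popcount=2 -> skip
r=66=1000010 popcount=2 -> skip
r=67=1000011 popcount=3 -> skip
r=68=1000100 popcount=2 -> skip
r=69=1000101 popcount=3 -> skip
r=70=1000110 popcount=3 -> skip
r=71=1000111 popcount=4 -> KEEP
r=72=1001000 popcount=2 -> skip
r=73=1001001 popcount=3 -> skip
r=74=1001010 popcount=3 -> skip
r=75=1001011 popcount=4 -> KEEP
r=76=1001100 popcount=3 -> skip
r=77=1001101 popcount=4 -> KEEP
r=78=1001110 popcount=4 -> KEEP
r=79=1001111 popcount=5 -> skip
r=80=1010000 popcount=2 -> skip
r=81=1010001 popcount=3 -> skip
r=82=1010010 popcount=3 -> skip
r=83=1010011 popcount=4 -> KEEP
r=84=1010100 popcount=3 -> skip
r=85=1010101 popcount=4 -> KEEP
r=86=1010110 popcount=4 -> KEEP
r=87=1010111 popcount=5 -> skip
r=88=1011000 popcount=3 -> skip
Kept rows: 29 30 39 43 45 46 51 53 54 57 58 60 71 75 77 78 83 85 86

Answer: 29 30 39 43 45 46 51 53 54 57 58 60 71 75 77 78 83 85 86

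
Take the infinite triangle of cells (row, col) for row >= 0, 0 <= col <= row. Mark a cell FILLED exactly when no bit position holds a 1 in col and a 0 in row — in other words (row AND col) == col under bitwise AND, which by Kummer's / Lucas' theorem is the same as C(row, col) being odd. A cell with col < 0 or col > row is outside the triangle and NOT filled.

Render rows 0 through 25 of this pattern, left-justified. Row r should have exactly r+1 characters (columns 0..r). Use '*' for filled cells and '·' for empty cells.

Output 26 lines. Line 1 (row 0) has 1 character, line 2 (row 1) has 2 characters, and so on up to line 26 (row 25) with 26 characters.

r0=0: *
r1=1: **
r2=10: *·*
r3=11: ****
r4=100: *···*
r5=101: **··**
r6=110: *·*·*·*
r7=111: ********
r8=1000: *·······*
r9=1001: **······**
r10=1010: *·*·····*·*
r11=1011: ****····****
r12=1100: *···*···*···*
r13=1101: **··**··**··**
r14=1110: *·*·*·*·*·*·*·*
r15=1111: ****************
r16=10000: *···············*
r17=10001: **··············**
r18=10010: *·*·············*·*
r19=10011: ****············****
r20=10100: *···*···········*···*
r21=10101: **··**··········**··**
r22=10110: *·*·*·*·········*·*·*·*
r23=10111: ********········********
r24=11000: *·······*·······*·······*
r25=11001: **······**······**······**

Answer: *
**
*·*
****
*···*
**··**
*·*·*·*
********
*·······*
**······**
*·*·····*·*
****····****
*···*···*···*
**··**··**··**
*·*·*·*·*·*·*·*
****************
*···············*
**··············**
*·*·············*·*
****············****
*···*···········*···*
**··**··········**··**
*·*·*·*·········*·*·*·*
********········********
*·······*·······*·······*
**······**······**······**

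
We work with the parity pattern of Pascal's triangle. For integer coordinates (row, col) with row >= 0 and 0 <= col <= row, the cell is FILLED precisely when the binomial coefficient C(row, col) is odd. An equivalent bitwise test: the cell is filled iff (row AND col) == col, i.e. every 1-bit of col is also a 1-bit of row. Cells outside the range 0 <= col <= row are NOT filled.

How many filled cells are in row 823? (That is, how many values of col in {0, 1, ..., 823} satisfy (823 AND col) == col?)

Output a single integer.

823 in binary = 1100110111
popcount(823) = number of 1-bits in 1100110111 = 7
A col c satisfies (823 AND c) == c iff every set bit of c is also set in 823; each of the 7 set bits of 823 can independently be on or off in c.
count = 2^7 = 128

Answer: 128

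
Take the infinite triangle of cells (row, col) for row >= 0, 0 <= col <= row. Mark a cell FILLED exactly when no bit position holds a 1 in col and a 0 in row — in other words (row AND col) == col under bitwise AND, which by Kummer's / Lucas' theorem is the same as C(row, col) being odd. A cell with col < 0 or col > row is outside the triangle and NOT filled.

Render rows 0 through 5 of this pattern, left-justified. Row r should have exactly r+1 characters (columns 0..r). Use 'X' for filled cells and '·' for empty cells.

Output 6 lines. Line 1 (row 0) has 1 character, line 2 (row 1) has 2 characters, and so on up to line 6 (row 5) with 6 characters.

Answer: X
XX
X·X
XXXX
X···X
XX··XX

Derivation:
r0=0: X
r1=1: XX
r2=10: X·X
r3=11: XXXX
r4=100: X···X
r5=101: XX··XX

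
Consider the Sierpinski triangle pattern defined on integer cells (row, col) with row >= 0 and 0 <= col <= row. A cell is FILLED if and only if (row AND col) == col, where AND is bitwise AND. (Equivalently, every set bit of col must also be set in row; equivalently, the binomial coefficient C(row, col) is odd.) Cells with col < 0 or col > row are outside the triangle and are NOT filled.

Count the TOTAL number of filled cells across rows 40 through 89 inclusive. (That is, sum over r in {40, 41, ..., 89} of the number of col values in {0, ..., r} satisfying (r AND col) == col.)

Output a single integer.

r40=101000 pc2: +4 =4
r41=101001 pc3: +8 =12
r42=101010 pc3: +8 =20
r43=101011 pc4: +16 =36
r44=101100 pc3: +8 =44
r45=101101 pc4: +16 =60
r46=101110 pc4: +16 =76
r47=101111 pc5: +32 =108
r48=110000 pc2: +4 =112
r49=110001 pc3: +8 =120
r50=110010 pc3: +8 =128
r51=110011 pc4: +16 =144
r52=110100 pc3: +8 =152
r53=110101 pc4: +16 =168
r54=110110 pc4: +16 =184
r55=110111 pc5: +32 =216
r56=111000 pc3: +8 =224
r57=111001 pc4: +16 =240
r58=111010 pc4: +16 =256
r59=111011 pc5: +32 =288
r60=111100 pc4: +16 =304
r61=111101 pc5: +32 =336
r62=111110 pc5: +32 =368
r63=111111 pc6: +64 =432
r64=1000000 pc1: +2 =434
r65=1000001 pc2: +4 =438
r66=1000010 pc2: +4 =442
r67=1000011 pc3: +8 =450
r68=1000100 pc2: +4 =454
r69=1000101 pc3: +8 =462
r70=1000110 pc3: +8 =470
r71=1000111 pc4: +16 =486
r72=1001000 pc2: +4 =490
r73=1001001 pc3: +8 =498
r74=1001010 pc3: +8 =506
r75=1001011 pc4: +16 =522
r76=1001100 pc3: +8 =530
r77=1001101 pc4: +16 =546
r78=1001110 pc4: +16 =562
r79=1001111 pc5: +32 =594
r80=1010000 pc2: +4 =598
r81=1010001 pc3: +8 =606
r82=1010010 pc3: +8 =614
r83=1010011 pc4: +16 =630
r84=1010100 pc3: +8 =638
r85=1010101 pc4: +16 =654
r86=1010110 pc4: +16 =670
r87=1010111 pc5: +32 =702
r88=1011000 pc3: +8 =710
r89=1011001 pc4: +16 =726

Answer: 726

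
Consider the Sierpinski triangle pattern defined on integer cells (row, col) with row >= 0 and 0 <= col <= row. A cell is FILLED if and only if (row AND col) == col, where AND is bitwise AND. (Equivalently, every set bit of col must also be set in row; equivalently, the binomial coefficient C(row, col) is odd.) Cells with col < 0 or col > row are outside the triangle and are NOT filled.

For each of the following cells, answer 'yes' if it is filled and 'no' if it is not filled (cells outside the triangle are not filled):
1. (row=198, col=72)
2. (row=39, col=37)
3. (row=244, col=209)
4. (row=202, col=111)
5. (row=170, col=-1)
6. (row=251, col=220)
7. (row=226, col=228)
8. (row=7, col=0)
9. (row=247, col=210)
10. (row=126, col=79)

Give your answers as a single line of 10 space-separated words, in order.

Answer: no yes no no no no no yes yes no

Derivation:
(198,72): row=0b11000110, col=0b1001000, row AND col = 0b1000000 = 64; 64 != 72 -> empty
(39,37): row=0b100111, col=0b100101, row AND col = 0b100101 = 37; 37 == 37 -> filled
(244,209): row=0b11110100, col=0b11010001, row AND col = 0b11010000 = 208; 208 != 209 -> empty
(202,111): row=0b11001010, col=0b1101111, row AND col = 0b1001010 = 74; 74 != 111 -> empty
(170,-1): col outside [0, 170] -> not filled
(251,220): row=0b11111011, col=0b11011100, row AND col = 0b11011000 = 216; 216 != 220 -> empty
(226,228): col outside [0, 226] -> not filled
(7,0): row=0b111, col=0b0, row AND col = 0b0 = 0; 0 == 0 -> filled
(247,210): row=0b11110111, col=0b11010010, row AND col = 0b11010010 = 210; 210 == 210 -> filled
(126,79): row=0b1111110, col=0b1001111, row AND col = 0b1001110 = 78; 78 != 79 -> empty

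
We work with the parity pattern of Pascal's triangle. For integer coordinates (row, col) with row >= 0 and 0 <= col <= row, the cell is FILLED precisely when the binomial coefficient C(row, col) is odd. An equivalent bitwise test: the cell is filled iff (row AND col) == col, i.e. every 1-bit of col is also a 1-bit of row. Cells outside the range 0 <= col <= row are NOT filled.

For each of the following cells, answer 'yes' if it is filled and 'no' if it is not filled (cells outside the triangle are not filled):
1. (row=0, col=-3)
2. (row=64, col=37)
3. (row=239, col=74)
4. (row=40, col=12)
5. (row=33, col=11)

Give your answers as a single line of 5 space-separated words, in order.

(0,-3): col outside [0, 0] -> not filled
(64,37): row=0b1000000, col=0b100101, row AND col = 0b0 = 0; 0 != 37 -> empty
(239,74): row=0b11101111, col=0b1001010, row AND col = 0b1001010 = 74; 74 == 74 -> filled
(40,12): row=0b101000, col=0b1100, row AND col = 0b1000 = 8; 8 != 12 -> empty
(33,11): row=0b100001, col=0b1011, row AND col = 0b1 = 1; 1 != 11 -> empty

Answer: no no yes no no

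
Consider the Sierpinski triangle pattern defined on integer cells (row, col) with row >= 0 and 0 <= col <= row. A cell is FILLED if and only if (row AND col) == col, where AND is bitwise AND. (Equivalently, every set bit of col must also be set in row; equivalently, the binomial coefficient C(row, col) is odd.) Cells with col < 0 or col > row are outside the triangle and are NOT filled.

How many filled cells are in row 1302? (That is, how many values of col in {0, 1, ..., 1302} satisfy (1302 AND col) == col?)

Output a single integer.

1302 in binary = 10100010110
popcount(1302) = number of 1-bits in 10100010110 = 5
A col c satisfies (1302 AND c) == c iff every set bit of c is also set in 1302; each of the 5 set bits of 1302 can independently be on or off in c.
count = 2^5 = 32

Answer: 32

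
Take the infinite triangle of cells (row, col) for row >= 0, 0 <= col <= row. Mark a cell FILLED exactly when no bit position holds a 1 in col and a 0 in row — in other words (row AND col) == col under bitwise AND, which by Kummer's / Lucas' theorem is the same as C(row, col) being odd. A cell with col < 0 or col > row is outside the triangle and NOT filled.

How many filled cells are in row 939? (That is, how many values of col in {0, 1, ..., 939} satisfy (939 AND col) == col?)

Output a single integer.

939 in binary = 1110101011
popcount(939) = number of 1-bits in 1110101011 = 7
A col c satisfies (939 AND c) == c iff every set bit of c is also set in 939; each of the 7 set bits of 939 can independently be on or off in c.
count = 2^7 = 128

Answer: 128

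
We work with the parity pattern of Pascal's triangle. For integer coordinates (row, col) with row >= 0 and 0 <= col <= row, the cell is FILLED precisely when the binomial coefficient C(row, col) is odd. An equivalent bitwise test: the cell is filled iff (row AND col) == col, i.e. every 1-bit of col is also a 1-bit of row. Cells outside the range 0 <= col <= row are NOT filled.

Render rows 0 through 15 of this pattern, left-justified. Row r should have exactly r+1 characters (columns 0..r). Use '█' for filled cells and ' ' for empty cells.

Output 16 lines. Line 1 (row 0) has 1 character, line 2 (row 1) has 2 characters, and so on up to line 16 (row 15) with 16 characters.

r0=0: █
r1=1: ██
r2=10: █ █
r3=11: ████
r4=100: █   █
r5=101: ██  ██
r6=110: █ █ █ █
r7=111: ████████
r8=1000: █       █
r9=1001: ██      ██
r10=1010: █ █     █ █
r11=1011: ████    ████
r12=1100: █   █   █   █
r13=1101: ██  ██  ██  ██
r14=1110: █ █ █ █ █ █ █ █
r15=1111: ████████████████

Answer: █
██
█ █
████
█   █
██  ██
█ █ █ █
████████
█       █
██      ██
█ █     █ █
████    ████
█   █   █   █
██  ██  ██  ██
█ █ █ █ █ █ █ █
████████████████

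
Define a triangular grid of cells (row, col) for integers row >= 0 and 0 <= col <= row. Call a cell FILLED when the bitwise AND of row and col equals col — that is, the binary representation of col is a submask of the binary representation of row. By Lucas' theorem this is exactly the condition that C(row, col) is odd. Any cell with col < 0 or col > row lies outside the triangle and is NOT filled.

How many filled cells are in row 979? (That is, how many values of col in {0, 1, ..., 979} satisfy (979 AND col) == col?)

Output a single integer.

Answer: 128

Derivation:
979 in binary = 1111010011
popcount(979) = number of 1-bits in 1111010011 = 7
A col c satisfies (979 AND c) == c iff every set bit of c is also set in 979; each of the 7 set bits of 979 can independently be on or off in c.
count = 2^7 = 128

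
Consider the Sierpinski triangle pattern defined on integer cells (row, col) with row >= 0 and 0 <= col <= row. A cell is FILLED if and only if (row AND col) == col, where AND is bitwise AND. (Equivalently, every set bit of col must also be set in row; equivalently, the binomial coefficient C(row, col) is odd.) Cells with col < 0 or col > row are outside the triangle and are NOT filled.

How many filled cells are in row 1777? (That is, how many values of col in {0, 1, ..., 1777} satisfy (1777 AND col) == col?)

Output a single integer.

1777 in binary = 11011110001
popcount(1777) = number of 1-bits in 11011110001 = 7
A col c satisfies (1777 AND c) == c iff every set bit of c is also set in 1777; each of the 7 set bits of 1777 can independently be on or off in c.
count = 2^7 = 128

Answer: 128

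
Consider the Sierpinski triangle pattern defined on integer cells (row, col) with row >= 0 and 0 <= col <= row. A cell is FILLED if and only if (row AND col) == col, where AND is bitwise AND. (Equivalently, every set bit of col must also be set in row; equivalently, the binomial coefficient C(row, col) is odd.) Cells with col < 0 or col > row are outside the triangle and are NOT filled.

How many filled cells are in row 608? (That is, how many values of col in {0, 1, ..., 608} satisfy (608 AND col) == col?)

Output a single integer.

608 in binary = 1001100000
popcount(608) = number of 1-bits in 1001100000 = 3
A col c satisfies (608 AND c) == c iff every set bit of c is also set in 608; each of the 3 set bits of 608 can independently be on or off in c.
count = 2^3 = 8

Answer: 8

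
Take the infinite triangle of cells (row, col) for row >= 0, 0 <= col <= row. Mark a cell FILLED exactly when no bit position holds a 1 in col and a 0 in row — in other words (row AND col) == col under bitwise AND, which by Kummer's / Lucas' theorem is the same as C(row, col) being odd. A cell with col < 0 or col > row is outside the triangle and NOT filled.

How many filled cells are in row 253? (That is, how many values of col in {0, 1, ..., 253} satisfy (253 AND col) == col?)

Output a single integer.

Answer: 128

Derivation:
253 in binary = 11111101
popcount(253) = number of 1-bits in 11111101 = 7
A col c satisfies (253 AND c) == c iff every set bit of c is also set in 253; each of the 7 set bits of 253 can independently be on or off in c.
count = 2^7 = 128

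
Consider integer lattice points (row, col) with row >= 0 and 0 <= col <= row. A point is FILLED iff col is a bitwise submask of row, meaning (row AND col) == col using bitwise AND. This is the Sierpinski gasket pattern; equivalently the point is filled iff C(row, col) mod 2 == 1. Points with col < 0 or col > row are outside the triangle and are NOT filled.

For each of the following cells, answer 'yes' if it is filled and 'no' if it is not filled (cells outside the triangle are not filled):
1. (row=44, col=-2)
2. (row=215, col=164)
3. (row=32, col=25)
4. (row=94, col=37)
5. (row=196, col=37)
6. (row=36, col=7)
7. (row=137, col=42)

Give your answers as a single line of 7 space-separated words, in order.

Answer: no no no no no no no

Derivation:
(44,-2): col outside [0, 44] -> not filled
(215,164): row=0b11010111, col=0b10100100, row AND col = 0b10000100 = 132; 132 != 164 -> empty
(32,25): row=0b100000, col=0b11001, row AND col = 0b0 = 0; 0 != 25 -> empty
(94,37): row=0b1011110, col=0b100101, row AND col = 0b100 = 4; 4 != 37 -> empty
(196,37): row=0b11000100, col=0b100101, row AND col = 0b100 = 4; 4 != 37 -> empty
(36,7): row=0b100100, col=0b111, row AND col = 0b100 = 4; 4 != 7 -> empty
(137,42): row=0b10001001, col=0b101010, row AND col = 0b1000 = 8; 8 != 42 -> empty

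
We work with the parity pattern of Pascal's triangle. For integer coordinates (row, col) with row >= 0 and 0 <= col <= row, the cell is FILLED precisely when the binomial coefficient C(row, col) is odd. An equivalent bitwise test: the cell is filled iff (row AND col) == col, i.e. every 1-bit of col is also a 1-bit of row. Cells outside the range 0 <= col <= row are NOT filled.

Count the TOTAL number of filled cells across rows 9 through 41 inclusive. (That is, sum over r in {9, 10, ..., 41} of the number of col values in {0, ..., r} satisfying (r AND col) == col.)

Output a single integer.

Answer: 280

Derivation:
r9=1001 pc2: +4 =4
r10=1010 pc2: +4 =8
r11=1011 pc3: +8 =16
r12=1100 pc2: +4 =20
r13=1101 pc3: +8 =28
r14=1110 pc3: +8 =36
r15=1111 pc4: +16 =52
r16=10000 pc1: +2 =54
r17=10001 pc2: +4 =58
r18=10010 pc2: +4 =62
r19=10011 pc3: +8 =70
r20=10100 pc2: +4 =74
r21=10101 pc3: +8 =82
r22=10110 pc3: +8 =90
r23=10111 pc4: +16 =106
r24=11000 pc2: +4 =110
r25=11001 pc3: +8 =118
r26=11010 pc3: +8 =126
r27=11011 pc4: +16 =142
r28=11100 pc3: +8 =150
r29=11101 pc4: +16 =166
r30=11110 pc4: +16 =182
r31=11111 pc5: +32 =214
r32=100000 pc1: +2 =216
r33=100001 pc2: +4 =220
r34=100010 pc2: +4 =224
r35=100011 pc3: +8 =232
r36=100100 pc2: +4 =236
r37=100101 pc3: +8 =244
r38=100110 pc3: +8 =252
r39=100111 pc4: +16 =268
r40=101000 pc2: +4 =272
r41=101001 pc3: +8 =280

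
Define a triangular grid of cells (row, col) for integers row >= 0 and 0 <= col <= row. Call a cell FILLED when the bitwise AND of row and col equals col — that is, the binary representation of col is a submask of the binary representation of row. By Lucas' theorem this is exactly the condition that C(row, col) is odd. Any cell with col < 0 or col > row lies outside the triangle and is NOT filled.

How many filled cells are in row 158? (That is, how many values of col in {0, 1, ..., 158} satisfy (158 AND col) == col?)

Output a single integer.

Answer: 32

Derivation:
158 in binary = 10011110
popcount(158) = number of 1-bits in 10011110 = 5
A col c satisfies (158 AND c) == c iff every set bit of c is also set in 158; each of the 5 set bits of 158 can independently be on or off in c.
count = 2^5 = 32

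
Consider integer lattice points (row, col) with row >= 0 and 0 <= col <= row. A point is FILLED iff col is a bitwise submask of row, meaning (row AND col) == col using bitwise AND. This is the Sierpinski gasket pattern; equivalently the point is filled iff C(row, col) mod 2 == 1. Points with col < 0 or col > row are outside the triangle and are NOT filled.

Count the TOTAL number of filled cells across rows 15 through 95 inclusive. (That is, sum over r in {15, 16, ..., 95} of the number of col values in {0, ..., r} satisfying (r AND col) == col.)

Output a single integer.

Answer: 1150

Derivation:
r15=1111 pc4: +16 =16
r16=10000 pc1: +2 =18
r17=10001 pc2: +4 =22
r18=10010 pc2: +4 =26
r19=10011 pc3: +8 =34
r20=10100 pc2: +4 =38
r21=10101 pc3: +8 =46
r22=10110 pc3: +8 =54
r23=10111 pc4: +16 =70
r24=11000 pc2: +4 =74
r25=11001 pc3: +8 =82
r26=11010 pc3: +8 =90
r27=11011 pc4: +16 =106
r28=11100 pc3: +8 =114
r29=11101 pc4: +16 =130
r30=11110 pc4: +16 =146
r31=11111 pc5: +32 =178
r32=100000 pc1: +2 =180
r33=100001 pc2: +4 =184
r34=100010 pc2: +4 =188
r35=100011 pc3: +8 =196
r36=100100 pc2: +4 =200
r37=100101 pc3: +8 =208
r38=100110 pc3: +8 =216
r39=100111 pc4: +16 =232
r40=101000 pc2: +4 =236
r41=101001 pc3: +8 =244
r42=101010 pc3: +8 =252
r43=101011 pc4: +16 =268
r44=101100 pc3: +8 =276
r45=101101 pc4: +16 =292
r46=101110 pc4: +16 =308
r47=101111 pc5: +32 =340
r48=110000 pc2: +4 =344
r49=110001 pc3: +8 =352
r50=110010 pc3: +8 =360
r51=110011 pc4: +16 =376
r52=110100 pc3: +8 =384
r53=110101 pc4: +16 =400
r54=110110 pc4: +16 =416
r55=110111 pc5: +32 =448
r56=111000 pc3: +8 =456
r57=111001 pc4: +16 =472
r58=111010 pc4: +16 =488
r59=111011 pc5: +32 =520
r60=111100 pc4: +16 =536
r61=111101 pc5: +32 =568
r62=111110 pc5: +32 =600
r63=111111 pc6: +64 =664
r64=1000000 pc1: +2 =666
r65=1000001 pc2: +4 =670
r66=1000010 pc2: +4 =674
r67=1000011 pc3: +8 =682
r68=1000100 pc2: +4 =686
r69=1000101 pc3: +8 =694
r70=1000110 pc3: +8 =702
r71=1000111 pc4: +16 =718
r72=1001000 pc2: +4 =722
r73=1001001 pc3: +8 =730
r74=1001010 pc3: +8 =738
r75=1001011 pc4: +16 =754
r76=1001100 pc3: +8 =762
r77=1001101 pc4: +16 =778
r78=1001110 pc4: +16 =794
r79=1001111 pc5: +32 =826
r80=1010000 pc2: +4 =830
r81=1010001 pc3: +8 =838
r82=1010010 pc3: +8 =846
r83=1010011 pc4: +16 =862
r84=1010100 pc3: +8 =870
r85=1010101 pc4: +16 =886
r86=1010110 pc4: +16 =902
r87=1010111 pc5: +32 =934
r88=1011000 pc3: +8 =942
r89=1011001 pc4: +16 =958
r90=1011010 pc4: +16 =974
r91=1011011 pc5: +32 =1006
r92=1011100 pc4: +16 =1022
r93=1011101 pc5: +32 =1054
r94=1011110 pc5: +32 =1086
r95=1011111 pc6: +64 =1150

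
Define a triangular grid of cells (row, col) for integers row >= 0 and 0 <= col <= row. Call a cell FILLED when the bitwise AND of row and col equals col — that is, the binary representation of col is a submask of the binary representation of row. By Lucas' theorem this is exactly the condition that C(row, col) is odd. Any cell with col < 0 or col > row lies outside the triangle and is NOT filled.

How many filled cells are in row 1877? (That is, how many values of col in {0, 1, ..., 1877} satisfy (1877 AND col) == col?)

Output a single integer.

1877 in binary = 11101010101
popcount(1877) = number of 1-bits in 11101010101 = 7
A col c satisfies (1877 AND c) == c iff every set bit of c is also set in 1877; each of the 7 set bits of 1877 can independently be on or off in c.
count = 2^7 = 128

Answer: 128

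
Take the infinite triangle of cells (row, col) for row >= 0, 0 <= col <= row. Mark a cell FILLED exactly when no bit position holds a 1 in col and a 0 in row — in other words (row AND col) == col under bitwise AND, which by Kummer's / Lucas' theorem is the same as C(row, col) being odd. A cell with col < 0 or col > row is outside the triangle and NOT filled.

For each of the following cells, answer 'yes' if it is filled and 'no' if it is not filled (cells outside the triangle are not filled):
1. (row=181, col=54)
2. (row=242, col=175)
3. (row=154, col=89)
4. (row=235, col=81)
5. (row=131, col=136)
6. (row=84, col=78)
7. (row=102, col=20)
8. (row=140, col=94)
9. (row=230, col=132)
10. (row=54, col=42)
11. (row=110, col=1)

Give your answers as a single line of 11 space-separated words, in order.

(181,54): row=0b10110101, col=0b110110, row AND col = 0b110100 = 52; 52 != 54 -> empty
(242,175): row=0b11110010, col=0b10101111, row AND col = 0b10100010 = 162; 162 != 175 -> empty
(154,89): row=0b10011010, col=0b1011001, row AND col = 0b11000 = 24; 24 != 89 -> empty
(235,81): row=0b11101011, col=0b1010001, row AND col = 0b1000001 = 65; 65 != 81 -> empty
(131,136): col outside [0, 131] -> not filled
(84,78): row=0b1010100, col=0b1001110, row AND col = 0b1000100 = 68; 68 != 78 -> empty
(102,20): row=0b1100110, col=0b10100, row AND col = 0b100 = 4; 4 != 20 -> empty
(140,94): row=0b10001100, col=0b1011110, row AND col = 0b1100 = 12; 12 != 94 -> empty
(230,132): row=0b11100110, col=0b10000100, row AND col = 0b10000100 = 132; 132 == 132 -> filled
(54,42): row=0b110110, col=0b101010, row AND col = 0b100010 = 34; 34 != 42 -> empty
(110,1): row=0b1101110, col=0b1, row AND col = 0b0 = 0; 0 != 1 -> empty

Answer: no no no no no no no no yes no no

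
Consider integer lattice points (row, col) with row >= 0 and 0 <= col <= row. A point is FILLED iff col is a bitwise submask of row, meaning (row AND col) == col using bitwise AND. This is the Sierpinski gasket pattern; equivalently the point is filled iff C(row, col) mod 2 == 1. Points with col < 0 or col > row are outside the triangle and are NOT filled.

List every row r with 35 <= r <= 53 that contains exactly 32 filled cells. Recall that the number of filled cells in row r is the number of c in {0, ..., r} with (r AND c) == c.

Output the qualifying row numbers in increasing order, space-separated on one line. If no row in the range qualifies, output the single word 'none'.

Row r has 2^popcount(r) filled cells, so we need popcount(r) = log2(32) = 5.
Scan r = 35..53 and keep those with exactly 5 one-bits:
r=35=100011 popcount=3 -> skip
r=36=100100 popcount=2 -> skip
r=37=100101 popcount=3 -> skip
r=38=100110 popcount=3 -> skip
r=39=100111 popcount=4 -> skip
r=40=101000 popcount=2 -> skip
r=41=101001 popcount=3 -> skip
r=42=101010 popcount=3 -> skip
r=43=101011 popcount=4 -> skip
r=44=101100 popcount=3 -> skip
r=45=101101 popcount=4 -> skip
r=46=101110 popcount=4 -> skip
r=47=101111 popcount=5 -> KEEP
r=48=110000 popcount=2 -> skip
r=49=110001 popcount=3 -> skip
r=50=110010 popcount=3 -> skip
r=51=110011 popcount=4 -> skip
r=52=110100 popcount=3 -> skip
r=53=110101 popcount=4 -> skip
Kept rows: 47

Answer: 47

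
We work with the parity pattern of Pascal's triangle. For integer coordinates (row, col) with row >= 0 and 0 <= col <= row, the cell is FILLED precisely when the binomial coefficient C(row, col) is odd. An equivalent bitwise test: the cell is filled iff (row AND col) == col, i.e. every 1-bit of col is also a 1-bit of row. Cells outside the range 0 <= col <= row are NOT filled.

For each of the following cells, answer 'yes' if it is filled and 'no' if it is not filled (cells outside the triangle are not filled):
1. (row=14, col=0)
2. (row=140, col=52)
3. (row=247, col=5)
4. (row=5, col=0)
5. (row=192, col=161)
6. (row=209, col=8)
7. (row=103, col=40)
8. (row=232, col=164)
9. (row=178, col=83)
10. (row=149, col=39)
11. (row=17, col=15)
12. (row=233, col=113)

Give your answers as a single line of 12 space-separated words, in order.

(14,0): row=0b1110, col=0b0, row AND col = 0b0 = 0; 0 == 0 -> filled
(140,52): row=0b10001100, col=0b110100, row AND col = 0b100 = 4; 4 != 52 -> empty
(247,5): row=0b11110111, col=0b101, row AND col = 0b101 = 5; 5 == 5 -> filled
(5,0): row=0b101, col=0b0, row AND col = 0b0 = 0; 0 == 0 -> filled
(192,161): row=0b11000000, col=0b10100001, row AND col = 0b10000000 = 128; 128 != 161 -> empty
(209,8): row=0b11010001, col=0b1000, row AND col = 0b0 = 0; 0 != 8 -> empty
(103,40): row=0b1100111, col=0b101000, row AND col = 0b100000 = 32; 32 != 40 -> empty
(232,164): row=0b11101000, col=0b10100100, row AND col = 0b10100000 = 160; 160 != 164 -> empty
(178,83): row=0b10110010, col=0b1010011, row AND col = 0b10010 = 18; 18 != 83 -> empty
(149,39): row=0b10010101, col=0b100111, row AND col = 0b101 = 5; 5 != 39 -> empty
(17,15): row=0b10001, col=0b1111, row AND col = 0b1 = 1; 1 != 15 -> empty
(233,113): row=0b11101001, col=0b1110001, row AND col = 0b1100001 = 97; 97 != 113 -> empty

Answer: yes no yes yes no no no no no no no no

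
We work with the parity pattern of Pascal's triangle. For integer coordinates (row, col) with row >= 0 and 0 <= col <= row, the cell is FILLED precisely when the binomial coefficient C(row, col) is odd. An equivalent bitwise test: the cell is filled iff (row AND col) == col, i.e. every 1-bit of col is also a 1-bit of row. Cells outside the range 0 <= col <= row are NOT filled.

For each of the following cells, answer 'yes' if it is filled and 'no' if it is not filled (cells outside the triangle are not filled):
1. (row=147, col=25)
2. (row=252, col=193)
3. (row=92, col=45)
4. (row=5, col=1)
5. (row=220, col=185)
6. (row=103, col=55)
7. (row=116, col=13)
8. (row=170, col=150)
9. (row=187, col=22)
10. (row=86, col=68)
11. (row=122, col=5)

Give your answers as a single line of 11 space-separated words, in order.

(147,25): row=0b10010011, col=0b11001, row AND col = 0b10001 = 17; 17 != 25 -> empty
(252,193): row=0b11111100, col=0b11000001, row AND col = 0b11000000 = 192; 192 != 193 -> empty
(92,45): row=0b1011100, col=0b101101, row AND col = 0b1100 = 12; 12 != 45 -> empty
(5,1): row=0b101, col=0b1, row AND col = 0b1 = 1; 1 == 1 -> filled
(220,185): row=0b11011100, col=0b10111001, row AND col = 0b10011000 = 152; 152 != 185 -> empty
(103,55): row=0b1100111, col=0b110111, row AND col = 0b100111 = 39; 39 != 55 -> empty
(116,13): row=0b1110100, col=0b1101, row AND col = 0b100 = 4; 4 != 13 -> empty
(170,150): row=0b10101010, col=0b10010110, row AND col = 0b10000010 = 130; 130 != 150 -> empty
(187,22): row=0b10111011, col=0b10110, row AND col = 0b10010 = 18; 18 != 22 -> empty
(86,68): row=0b1010110, col=0b1000100, row AND col = 0b1000100 = 68; 68 == 68 -> filled
(122,5): row=0b1111010, col=0b101, row AND col = 0b0 = 0; 0 != 5 -> empty

Answer: no no no yes no no no no no yes no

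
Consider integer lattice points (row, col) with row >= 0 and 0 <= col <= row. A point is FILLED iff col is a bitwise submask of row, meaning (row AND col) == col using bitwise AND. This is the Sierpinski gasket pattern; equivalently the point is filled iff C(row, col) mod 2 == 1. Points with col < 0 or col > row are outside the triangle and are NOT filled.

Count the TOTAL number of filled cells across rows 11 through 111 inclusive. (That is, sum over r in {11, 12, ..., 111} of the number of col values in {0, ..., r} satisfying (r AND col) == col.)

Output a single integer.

r11=1011 pc3: +8 =8
r12=1100 pc2: +4 =12
r13=1101 pc3: +8 =20
r14=1110 pc3: +8 =28
r15=1111 pc4: +16 =44
r16=10000 pc1: +2 =46
r17=10001 pc2: +4 =50
r18=10010 pc2: +4 =54
r19=10011 pc3: +8 =62
r20=10100 pc2: +4 =66
r21=10101 pc3: +8 =74
r22=10110 pc3: +8 =82
r23=10111 pc4: +16 =98
r24=11000 pc2: +4 =102
r25=11001 pc3: +8 =110
r26=11010 pc3: +8 =118
r27=11011 pc4: +16 =134
r28=11100 pc3: +8 =142
r29=11101 pc4: +16 =158
r30=11110 pc4: +16 =174
r31=11111 pc5: +32 =206
r32=100000 pc1: +2 =208
r33=100001 pc2: +4 =212
r34=100010 pc2: +4 =216
r35=100011 pc3: +8 =224
r36=100100 pc2: +4 =228
r37=100101 pc3: +8 =236
r38=100110 pc3: +8 =244
r39=100111 pc4: +16 =260
r40=101000 pc2: +4 =264
r41=101001 pc3: +8 =272
r42=101010 pc3: +8 =280
r43=101011 pc4: +16 =296
r44=101100 pc3: +8 =304
r45=101101 pc4: +16 =320
r46=101110 pc4: +16 =336
r47=101111 pc5: +32 =368
r48=110000 pc2: +4 =372
r49=110001 pc3: +8 =380
r50=110010 pc3: +8 =388
r51=110011 pc4: +16 =404
r52=110100 pc3: +8 =412
r53=110101 pc4: +16 =428
r54=110110 pc4: +16 =444
r55=110111 pc5: +32 =476
r56=111000 pc3: +8 =484
r57=111001 pc4: +16 =500
r58=111010 pc4: +16 =516
r59=111011 pc5: +32 =548
r60=111100 pc4: +16 =564
r61=111101 pc5: +32 =596
r62=111110 pc5: +32 =628
r63=111111 pc6: +64 =692
r64=1000000 pc1: +2 =694
r65=1000001 pc2: +4 =698
r66=1000010 pc2: +4 =702
r67=1000011 pc3: +8 =710
r68=1000100 pc2: +4 =714
r69=1000101 pc3: +8 =722
r70=1000110 pc3: +8 =730
r71=1000111 pc4: +16 =746
r72=1001000 pc2: +4 =750
r73=1001001 pc3: +8 =758
r74=1001010 pc3: +8 =766
r75=1001011 pc4: +16 =782
r76=1001100 pc3: +8 =790
r77=1001101 pc4: +16 =806
r78=1001110 pc4: +16 =822
r79=1001111 pc5: +32 =854
r80=1010000 pc2: +4 =858
r81=1010001 pc3: +8 =866
r82=1010010 pc3: +8 =874
r83=1010011 pc4: +16 =890
r84=1010100 pc3: +8 =898
r85=1010101 pc4: +16 =914
r86=1010110 pc4: +16 =930
r87=1010111 pc5: +32 =962
r88=1011000 pc3: +8 =970
r89=1011001 pc4: +16 =986
r90=1011010 pc4: +16 =1002
r91=1011011 pc5: +32 =1034
r92=1011100 pc4: +16 =1050
r93=1011101 pc5: +32 =1082
r94=1011110 pc5: +32 =1114
r95=1011111 pc6: +64 =1178
r96=1100000 pc2: +4 =1182
r97=1100001 pc3: +8 =1190
r98=1100010 pc3: +8 =1198
r99=1100011 pc4: +16 =1214
r100=1100100 pc3: +8 =1222
r101=1100101 pc4: +16 =1238
r102=1100110 pc4: +16 =1254
r103=1100111 pc5: +32 =1286
r104=1101000 pc3: +8 =1294
r105=1101001 pc4: +16 =1310
r106=1101010 pc4: +16 =1326
r107=1101011 pc5: +32 =1358
r108=1101100 pc4: +16 =1374
r109=1101101 pc5: +32 =1406
r110=1101110 pc5: +32 =1438
r111=1101111 pc6: +64 =1502

Answer: 1502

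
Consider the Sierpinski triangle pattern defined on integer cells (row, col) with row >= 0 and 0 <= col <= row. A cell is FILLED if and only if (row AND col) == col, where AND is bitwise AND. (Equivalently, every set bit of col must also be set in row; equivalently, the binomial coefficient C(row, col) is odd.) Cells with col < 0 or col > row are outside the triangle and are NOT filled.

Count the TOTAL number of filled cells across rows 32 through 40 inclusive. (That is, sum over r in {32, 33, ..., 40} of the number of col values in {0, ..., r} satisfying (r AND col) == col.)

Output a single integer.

r32=100000 pc1: +2 =2
r33=100001 pc2: +4 =6
r34=100010 pc2: +4 =10
r35=100011 pc3: +8 =18
r36=100100 pc2: +4 =22
r37=100101 pc3: +8 =30
r38=100110 pc3: +8 =38
r39=100111 pc4: +16 =54
r40=101000 pc2: +4 =58

Answer: 58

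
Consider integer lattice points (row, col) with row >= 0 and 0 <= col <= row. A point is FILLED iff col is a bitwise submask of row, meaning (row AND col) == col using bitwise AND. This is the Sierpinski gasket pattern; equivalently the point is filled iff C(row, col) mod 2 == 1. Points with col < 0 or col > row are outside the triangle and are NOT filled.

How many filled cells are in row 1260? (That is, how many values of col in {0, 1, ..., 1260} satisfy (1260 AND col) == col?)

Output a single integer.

Answer: 64

Derivation:
1260 in binary = 10011101100
popcount(1260) = number of 1-bits in 10011101100 = 6
A col c satisfies (1260 AND c) == c iff every set bit of c is also set in 1260; each of the 6 set bits of 1260 can independently be on or off in c.
count = 2^6 = 64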